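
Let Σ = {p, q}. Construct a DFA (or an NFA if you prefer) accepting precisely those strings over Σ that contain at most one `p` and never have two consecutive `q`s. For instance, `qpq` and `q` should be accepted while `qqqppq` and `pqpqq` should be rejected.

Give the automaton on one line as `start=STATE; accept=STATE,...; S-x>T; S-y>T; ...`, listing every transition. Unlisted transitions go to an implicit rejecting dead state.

start=S0; accept=S0,S1,S2,S4; S0-p>S1; S0-q>S2; S1-p>S3; S1-q>S4; S2-p>S1; S2-q>S3; S3-p>S3; S3-q>S3; S4-p>S3; S4-q>S3

Handle the two conditions separately and then intersect. One (3 states) tracks the count of `p`s, saturating at 2; the other (3 states) tracks partial matches of the forbidden pattern `qq`. Each combined state is a pair, one component from each; accept when both components accept. After merging equivalent states the machine shrinks.
        p   q  
>* S0   S1  S2 
 * S1   S3  S4 
 * S2   S1  S3 
   S3   S3  S3 
 * S4   S3  S3 
(> = start, * = accepting)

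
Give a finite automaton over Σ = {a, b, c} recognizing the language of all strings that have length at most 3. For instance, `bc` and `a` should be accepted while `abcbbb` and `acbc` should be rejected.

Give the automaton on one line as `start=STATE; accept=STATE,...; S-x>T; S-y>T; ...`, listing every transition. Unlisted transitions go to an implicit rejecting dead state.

start=q0; accept=q0,q1,q2,q3; q0-a>q1; q0-b>q1; q0-c>q1; q1-a>q2; q1-b>q2; q1-c>q2; q2-a>q3; q2-b>q3; q2-c>q3; q3-a>q4; q3-b>q4; q3-c>q4; q4-a>q4; q4-b>q4; q4-c>q4

We only need to distinguish lengths 0, 1, …, 3, and '>3'. Chain q0 → q1 → q2 → q3 → q4 on every symbol, with q4 looping. Accepting states: {q0, q1, q2, q3}.
A 5-state machine:
        a   b   c  
>* q0   q1  q1  q1 
 * q1   q2  q2  q2 
 * q2   q3  q3  q3 
 * q3   q4  q4  q4 
   q4   q4  q4  q4 
(> = start, * = accepting)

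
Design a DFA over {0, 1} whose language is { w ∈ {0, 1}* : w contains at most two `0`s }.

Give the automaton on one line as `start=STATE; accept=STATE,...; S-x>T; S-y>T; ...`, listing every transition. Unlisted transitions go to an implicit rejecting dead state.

start=q0; accept=q0,q1,q2; q0-0>q1; q0-1>q0; q1-0>q2; q1-1>q1; q2-0>q3; q2-1>q2; q3-0>q3; q3-1>q3

Count `0`s, saturating at 3: states q0 through q2 mean 0 through 2 `0`s seen; q3 means more than 2. Each `0` increments (capped at q3); other symbols loop. Accept from {q0, q1, q2}.
A 4-state machine:
        0   1  
>* q0   q1  q0 
 * q1   q2  q1 
 * q2   q3  q2 
   q3   q3  q3 
(> = start, * = accepting)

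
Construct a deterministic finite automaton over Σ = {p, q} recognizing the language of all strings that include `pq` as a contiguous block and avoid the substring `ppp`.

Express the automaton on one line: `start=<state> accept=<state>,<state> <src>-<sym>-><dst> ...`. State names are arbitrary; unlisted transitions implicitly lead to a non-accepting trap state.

start=S0 accept=S3,S5,S6 S0-p->S1 S0-q->S0 S1-p->S2 S1-q->S3 S2-p->S4 S2-q->S3 S3-p->S5 S3-q->S3 S4-p->S4 S4-q->S4 S5-p->S6 S5-q->S3 S6-p->S4 S6-q->S3

Handle the two conditions separately and then intersect. One (3 states) tracks whether and how much of `pq` has been seen; the other (4 states) tracks partial matches of the forbidden pattern `ppp`. Each combined state is a pair, one component from each; accept when both components accept. Equivalent product states are then merged.
7 states suffice.
        p   q  
>  S0   S1  S0 
   S1   S2  S3 
   S2   S4  S3 
 * S3   S5  S3 
   S4   S4  S4 
 * S5   S6  S3 
 * S6   S4  S3 
(> = start, * = accepting)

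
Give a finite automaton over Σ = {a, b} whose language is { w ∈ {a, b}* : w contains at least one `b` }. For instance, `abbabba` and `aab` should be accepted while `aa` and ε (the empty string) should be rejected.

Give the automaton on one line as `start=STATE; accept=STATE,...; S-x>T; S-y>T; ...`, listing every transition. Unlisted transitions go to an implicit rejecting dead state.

start=s0; accept=s1,s2; s0-a>s0; s0-b>s1; s1-a>s1; s1-b>s2; s2-a>s2; s2-b>s2

Count `b`s, saturating at 2: state s0 means no `b` yet, s1 means one `b` seen, s2 means more than one. Each `b` increments (capped at s2); other symbols loop. Accept from {s1, s2}.
3 states suffice.
        a   b  
>  s0   s0  s1 
 * s1   s1  s2 
 * s2   s2  s2 
(> = start, * = accepting)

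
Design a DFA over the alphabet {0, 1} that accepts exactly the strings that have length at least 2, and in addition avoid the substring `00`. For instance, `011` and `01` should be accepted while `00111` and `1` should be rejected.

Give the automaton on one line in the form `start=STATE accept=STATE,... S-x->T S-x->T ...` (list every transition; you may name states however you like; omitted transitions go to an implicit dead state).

Build one automaton per condition and run them in lockstep. One (4 states) tracks the input length, saturating at 3; the other (3 states) tracks partial matches of the forbidden pattern `00`. Each combined state is a pair, one component from each; accept when both components accept.
9 states suffice.
        0   1  
>  S0   S1  S2 
   S1   S3  S4 
   S2   S5  S4 
   S3   S6  S6 
 * S4   S7  S8 
 * S5   S6  S8 
   S6   S6  S6 
 * S7   S6  S8 
 * S8   S7  S8 
(> = start, * = accepting)

start=S0 accept=S4,S5,S7,S8 S0-0->S1 S0-1->S2 S1-0->S3 S1-1->S4 S2-0->S5 S2-1->S4 S3-0->S6 S3-1->S6 S4-0->S7 S4-1->S8 S5-0->S6 S5-1->S8 S6-0->S6 S6-1->S6 S7-0->S6 S7-1->S8 S8-0->S7 S8-1->S8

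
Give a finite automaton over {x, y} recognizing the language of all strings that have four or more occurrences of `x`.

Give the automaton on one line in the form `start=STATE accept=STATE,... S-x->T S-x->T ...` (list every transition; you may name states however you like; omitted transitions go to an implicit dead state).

start=q0 accept=q4,q5 q0-x->q1 q0-y->q0 q1-x->q2 q1-y->q1 q2-x->q3 q2-y->q2 q3-x->q4 q3-y->q3 q4-x->q5 q4-y->q4 q5-x->q5 q5-y->q5

Only the number of `x`s matters, and only up to 5. Make a chain q0 → q1 → q2 → q3 → q4 → q5 advanced by each `x` (with q5 absorbing); every other symbol self-loops. The accepting set is {q4, q5}.
        x   y  
>  q0   q1  q0 
   q1   q2  q1 
   q2   q3  q2 
   q3   q4  q3 
 * q4   q5  q4 
 * q5   q5  q5 
(> = start, * = accepting)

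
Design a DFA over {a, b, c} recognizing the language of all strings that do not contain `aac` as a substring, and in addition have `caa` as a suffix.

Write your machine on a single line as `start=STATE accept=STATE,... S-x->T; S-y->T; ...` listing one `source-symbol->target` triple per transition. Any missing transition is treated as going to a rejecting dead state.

Run two small machines in parallel and take their product. The first has 4 states tracking partial matches of the forbidden pattern `aac`; the second has 4 states tracking how much of the suffix `caa` has currently been matched. A product state is a pair (one from each), accepting exactly when both do.
With 10 states:
        a   b   c  
>  q0   q1  q0  q2 
   q1   q3  q0  q2 
   q2   q4  q0  q2 
   q3   q3  q0  q5 
   q4   q6  q0  q2 
   q5   q7  q8  q5 
 * q6   q3  q0  q5 
   q7   q9  q8  q5 
   q8   q8  q8  q5 
   q9   q8  q8  q5 
(> = start, * = accepting)

start=q0; accept=q6; q0-a->q1; q0-b->q0; q0-c->q2; q1-a->q3; q1-b->q0; q1-c->q2; q2-a->q4; q2-b->q0; q2-c->q2; q3-a->q3; q3-b->q0; q3-c->q5; q4-a->q6; q4-b->q0; q4-c->q2; q5-a->q7; q5-b->q8; q5-c->q5; q6-a->q3; q6-b->q0; q6-c->q5; q7-a->q9; q7-b->q8; q7-c->q5; q8-a->q8; q8-b->q8; q8-c->q5; q9-a->q8; q9-b->q8; q9-c->q5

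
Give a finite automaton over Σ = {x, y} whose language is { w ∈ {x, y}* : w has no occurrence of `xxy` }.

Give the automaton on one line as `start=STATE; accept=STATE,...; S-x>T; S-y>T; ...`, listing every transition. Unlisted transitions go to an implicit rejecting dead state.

start=q0; accept=q0,q1,q2; q0-x>q1; q0-y>q0; q1-x>q2; q1-y>q0; q2-x>q2; q2-y>q3; q3-x>q3; q3-y>q3

This is the complement of 'contains `xxy`'. Use the same substring-matching states — q0 through q3 holding how much of `xxy` has just been matched — but flip the accepting set: everything except the trap q3 accepts.
A 4-state machine:
        x   y  
>* q0   q1  q0 
 * q1   q2  q0 
 * q2   q2  q3 
   q3   q3  q3 
(> = start, * = accepting)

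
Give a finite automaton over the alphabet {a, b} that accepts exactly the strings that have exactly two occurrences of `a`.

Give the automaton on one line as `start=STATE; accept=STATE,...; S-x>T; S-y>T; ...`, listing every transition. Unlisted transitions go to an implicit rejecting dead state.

Only the number of `a`s matters, and only up to 3. Make a chain q0 → q1 → q2 → q3 advanced by each `a` (with q3 absorbing); every other symbol self-loops. The accepting set is {q2}.
A 4-state machine:
        a   b  
>  q0   q1  q0 
   q1   q2  q1 
 * q2   q3  q2 
   q3   q3  q3 
(> = start, * = accepting)

start=q0; accept=q2; q0-a>q1; q0-b>q0; q1-a>q2; q1-b>q1; q2-a>q3; q2-b>q2; q3-a>q3; q3-b>q3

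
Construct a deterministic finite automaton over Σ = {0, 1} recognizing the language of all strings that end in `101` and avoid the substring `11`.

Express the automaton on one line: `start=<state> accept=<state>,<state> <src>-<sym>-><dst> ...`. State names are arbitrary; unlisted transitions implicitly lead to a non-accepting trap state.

start=q0 accept=q4 q0-0->q0 q0-1->q1 q1-0->q2 q1-1->q3 q2-0->q0 q2-1->q4 q3-0->q5 q3-1->q3 q4-0->q2 q4-1->q3 q5-0->q6 q5-1->q7 q6-0->q6 q6-1->q3 q7-0->q5 q7-1->q3

Handle the two conditions separately and then intersect. One (4 states) tracks how much of the suffix `101` has currently been matched; the other (3 states) tracks partial matches of the forbidden pattern `11`. Each combined state is a pair, one component from each; accept when both components accept.
        0   1  
>  q0   q0  q1 
   q1   q2  q3 
   q2   q0  q4 
   q3   q5  q3 
 * q4   q2  q3 
   q5   q6  q7 
   q6   q6  q3 
   q7   q5  q3 
(> = start, * = accepting)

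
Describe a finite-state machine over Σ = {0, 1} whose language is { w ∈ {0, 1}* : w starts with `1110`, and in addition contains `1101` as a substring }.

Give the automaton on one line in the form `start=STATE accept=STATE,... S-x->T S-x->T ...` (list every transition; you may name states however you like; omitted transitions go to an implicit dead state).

start=q0 accept=q7 q0-0->q1 q0-1->q2 q1-0->q1 q1-1->q1 q2-0->q1 q2-1->q3 q3-0->q1 q3-1->q4 q4-0->q5 q4-1->q1 q5-0->q6 q5-1->q7 q6-0->q6 q6-1->q8 q7-0->q7 q7-1->q7 q8-0->q6 q8-1->q9 q9-0->q5 q9-1->q9

Handle the two conditions separately and then intersect. The first has 6 states tracking whether the input so far still matches the prefix `1110`; the second has 5 states tracking whether and how much of `1101` has been seen. A product state is a pair (one from each), accepting exactly when both do. After merging equivalent states the machine shrinks.
10 states suffice.
        0   1  
>  q0   q1  q2 
   q1   q1  q1 
   q2   q1  q3 
   q3   q1  q4 
   q4   q5  q1 
   q5   q6  q7 
   q6   q6  q8 
 * q7   q7  q7 
   q8   q6  q9 
   q9   q5  q9 
(> = start, * = accepting)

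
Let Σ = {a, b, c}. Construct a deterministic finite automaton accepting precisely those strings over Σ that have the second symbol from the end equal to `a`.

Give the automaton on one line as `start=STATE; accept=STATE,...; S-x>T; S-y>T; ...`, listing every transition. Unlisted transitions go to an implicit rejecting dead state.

start=q0; accept=q4,q5,q6; q0-a>q1; q0-b>q2; q0-c>q3; q1-a>q4; q1-b>q5; q1-c>q6; q2-a>q7; q2-b>q8; q2-c>q9; q3-a>q10; q3-b>q11; q3-c>q12; q4-a>q4; q4-b>q5; q4-c>q6; q5-a>q7; q5-b>q8; q5-c>q9; q6-a>q10; q6-b>q11; q6-c>q12; q7-a>q4; q7-b>q5; q7-c>q6; q8-a>q7; q8-b>q8; q8-c>q9; q9-a>q10; q9-b>q11; q9-c>q12; q10-a>q4; q10-b>q5; q10-c>q6; q11-a>q7; q11-b>q8; q11-c>q9; q12-a>q10; q12-b>q11; q12-c>q12

Because acceptance depends on a position counted from the end, the machine has to buffer the most recent 2 symbols. Make each state the string of the last up-to-2 symbols read; on input `x` shift the window left and append `x`. Accept when the buffered window has length 2 and begins with `a`.
With 13 states:
          a    b    c  
>  q0     q1   q2   q3 
   q1     q4   q5   q6 
   q2     q7   q8   q9 
   q3    q10  q11  q12 
 * q4     q4   q5   q6 
 * q5     q7   q8   q9 
 * q6    q10  q11  q12 
   q7     q4   q5   q6 
   q8     q7   q8   q9 
   q9    q10  q11  q12 
   q10    q4   q5   q6 
   q11    q7   q8   q9 
   q12   q10  q11  q12 
(> = start, * = accepting)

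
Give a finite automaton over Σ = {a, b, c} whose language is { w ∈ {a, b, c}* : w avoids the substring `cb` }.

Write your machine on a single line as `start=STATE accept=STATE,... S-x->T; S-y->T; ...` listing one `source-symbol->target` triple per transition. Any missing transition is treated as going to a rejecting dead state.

start=s0; accept=s0,s1; s0-a->s0; s0-b->s0; s0-c->s1; s1-a->s0; s1-b->s2; s1-c->s1; s2-a->s2; s2-b->s2; s2-c->s2

Track partial matches of the forbidden pattern `cb`. State s2 is a dead state reached once `cb` has occurred; every other state accepts. s0 means no part of `cb` is currently matched.
With 3 states:
        a   b   c  
>* s0   s0  s0  s1 
 * s1   s0  s2  s1 
   s2   s2  s2  s2 
(> = start, * = accepting)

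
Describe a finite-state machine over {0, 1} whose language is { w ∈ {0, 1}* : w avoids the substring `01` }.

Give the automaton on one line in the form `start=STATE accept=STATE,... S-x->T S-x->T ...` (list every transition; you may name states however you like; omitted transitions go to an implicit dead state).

start=q0 accept=q0,q1 q0-0->q1 q0-1->q0 q1-0->q1 q1-1->q2 q2-0->q2 q2-1->q2

Track partial matches of the forbidden pattern `01`. State q2 is a dead state reached once `01` has occurred; every other state accepts. q0 means no part of `01` is currently matched.
        0   1  
>* q0   q1  q0 
 * q1   q1  q2 
   q2   q2  q2 
(> = start, * = accepting)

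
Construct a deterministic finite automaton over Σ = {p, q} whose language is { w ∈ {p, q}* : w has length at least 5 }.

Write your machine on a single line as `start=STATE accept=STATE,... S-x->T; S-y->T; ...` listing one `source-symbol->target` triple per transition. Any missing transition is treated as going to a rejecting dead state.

start=s0; accept=s5,s6; s0-p->s1; s0-q->s1; s1-p->s2; s1-q->s2; s2-p->s3; s2-q->s3; s3-p->s4; s3-q->s4; s4-p->s5; s4-q->s5; s5-p->s6; s5-q->s6; s6-p->s6; s6-q->s6

We only need to distinguish lengths 0, 1, …, 5, and '>5'. Chain s0 → s1 → s2 → s3 → s4 → s5 → s6 on every symbol, with s6 looping. Accepting states: {s5, s6}.
        p   q  
>  s0   s1  s1 
   s1   s2  s2 
   s2   s3  s3 
   s3   s4  s4 
   s4   s5  s5 
 * s5   s6  s6 
 * s6   s6  s6 
(> = start, * = accepting)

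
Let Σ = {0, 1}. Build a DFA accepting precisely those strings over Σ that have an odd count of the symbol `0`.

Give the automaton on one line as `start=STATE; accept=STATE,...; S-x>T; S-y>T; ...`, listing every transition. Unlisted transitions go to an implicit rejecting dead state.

Keep the running count of `0`s modulo 2: each `0` advances along the cycle s0 → s1 → s0 while other symbols loop. Accept at s1.
A 2-state machine:
        0   1  
>  s0   s1  s0 
 * s1   s0  s1 
(> = start, * = accepting)

start=s0; accept=s1; s0-0>s1; s0-1>s0; s1-0>s0; s1-1>s1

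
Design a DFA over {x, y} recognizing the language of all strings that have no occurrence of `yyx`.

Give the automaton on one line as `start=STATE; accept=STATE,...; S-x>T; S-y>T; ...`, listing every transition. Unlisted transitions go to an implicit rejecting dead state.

start=S0; accept=S0,S1,S2; S0-x>S0; S0-y>S1; S1-x>S0; S1-y>S2; S2-x>S3; S2-y>S2; S3-x>S3; S3-y>S3

This is the complement of 'contains `yyx`'. Use the same substring-matching states — S0 through S3 holding how much of `yyx` has just been matched — but flip the accepting set: everything except the trap S3 accepts.
        x   y  
>* S0   S0  S1 
 * S1   S0  S2 
 * S2   S3  S2 
   S3   S3  S3 
(> = start, * = accepting)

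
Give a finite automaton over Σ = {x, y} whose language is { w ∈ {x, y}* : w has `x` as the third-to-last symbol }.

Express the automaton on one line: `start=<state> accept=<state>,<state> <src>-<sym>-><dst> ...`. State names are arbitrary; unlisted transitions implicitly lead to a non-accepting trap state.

Because acceptance depends on a position counted from the end, the machine has to buffer the most recent 3 symbols. Make each state the string of the last up-to-3 symbols read; on input `x` shift the window left and append `x`. Accept when the buffered window has length 3 and begins with `x`.
15 states suffice.
          x    y  
>  S0     S1   S2 
   S1     S3   S4 
   S2     S5   S6 
   S3     S7   S8 
   S4     S9  S10 
   S5    S11  S12 
   S6    S13  S14 
 * S7     S7   S8 
 * S8     S9  S10 
 * S9    S11  S12 
 * S10   S13  S14 
   S11    S7   S8 
   S12    S9  S10 
   S13   S11  S12 
   S14   S13  S14 
(> = start, * = accepting)

start=S0 accept=S7,S8,S9,S10 S0-x->S1 S0-y->S2 S1-x->S3 S1-y->S4 S2-x->S5 S2-y->S6 S3-x->S7 S3-y->S8 S4-x->S9 S4-y->S10 S5-x->S11 S5-y->S12 S6-x->S13 S6-y->S14 S7-x->S7 S7-y->S8 S8-x->S9 S8-y->S10 S9-x->S11 S9-y->S12 S10-x->S13 S10-y->S14 S11-x->S7 S11-y->S8 S12-x->S9 S12-y->S10 S13-x->S11 S13-y->S12 S14-x->S13 S14-y->S14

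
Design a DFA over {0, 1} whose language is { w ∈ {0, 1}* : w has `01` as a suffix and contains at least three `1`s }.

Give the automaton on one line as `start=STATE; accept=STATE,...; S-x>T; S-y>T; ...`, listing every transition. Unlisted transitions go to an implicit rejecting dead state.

start=q0; accept=q9,q12; q0-0>q1; q0-1>q2; q1-0>q1; q1-1>q3; q2-0>q4; q2-1>q5; q3-0>q4; q3-1>q5; q4-0>q4; q4-1>q6; q5-0>q7; q5-1>q8; q6-0>q7; q6-1>q8; q7-0>q7; q7-1>q9; q8-0>q10; q8-1>q11; q9-0>q10; q9-1>q11; q10-0>q10; q10-1>q12; q11-0>q13; q11-1>q11; q12-0>q13; q12-1>q11; q13-0>q13; q13-1>q12

Run two small machines in parallel and take their product. One (3 states) tracks how much of the suffix `01` has currently been matched; the other (5 states) tracks the count of `1`s, saturating at 4. Each combined state is a pair, one component from each; accept when both components accept.
With 14 states:
          0    1  
>  q0     q1   q2 
   q1     q1   q3 
   q2     q4   q5 
   q3     q4   q5 
   q4     q4   q6 
   q5     q7   q8 
   q6     q7   q8 
   q7     q7   q9 
   q8    q10  q11 
 * q9    q10  q11 
   q10   q10  q12 
   q11   q13  q11 
 * q12   q13  q11 
   q13   q13  q12 
(> = start, * = accepting)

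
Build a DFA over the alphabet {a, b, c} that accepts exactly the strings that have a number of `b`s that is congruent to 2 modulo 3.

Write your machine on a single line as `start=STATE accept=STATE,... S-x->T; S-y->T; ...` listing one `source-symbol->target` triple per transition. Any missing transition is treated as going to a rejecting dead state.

start=q0; accept=q2; q0-a->q0; q0-b->q1; q0-c->q0; q1-a->q1; q1-b->q2; q1-c->q1; q2-a->q2; q2-b->q0; q2-c->q2

The only thing that matters is how many `b`s have appeared, reduced mod 3. Use one state per residue: q0 for 0, …, q2 for 2. Reading `b` moves to the next residue; anything else stays put. q2 is accepting.
A 3-state machine:
        a   b   c  
>  q0   q0  q1  q0 
   q1   q1  q2  q1 
 * q2   q2  q0  q2 
(> = start, * = accepting)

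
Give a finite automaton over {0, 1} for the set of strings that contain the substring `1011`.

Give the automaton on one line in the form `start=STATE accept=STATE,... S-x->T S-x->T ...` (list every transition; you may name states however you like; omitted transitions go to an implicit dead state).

Track how much of `1011` has been matched so far: state A is no progress, E is the absorbing accept state reached once `1011` has occurred. Intermediate states record partial matches; on a mismatch, fall back to the longest reusable overlap.
5 states suffice.
       0  1 
>  A   A  B 
   B   C  B 
   C   A  D 
   D   C  E 
 * E   E  E 
(> = start, * = accepting)

start=A accept=E A-0->A A-1->B B-0->C B-1->B C-0->A C-1->D D-0->C D-1->E E-0->E E-1->E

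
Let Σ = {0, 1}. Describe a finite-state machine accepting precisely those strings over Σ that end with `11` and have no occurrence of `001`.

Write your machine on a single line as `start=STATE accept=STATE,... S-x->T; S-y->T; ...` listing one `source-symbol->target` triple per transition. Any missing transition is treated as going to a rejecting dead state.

Run two small machines in parallel and take their product. The first has 3 states tracking how much of the suffix `11` has currently been matched; the second has 4 states tracking partial matches of the forbidden pattern `001`. A product state is a pair (one from each), accepting exactly when both do.
An 8-state machine:
        0   1  
>  s0   s1  s2 
   s1   s3  s2 
   s2   s1  s4 
   s3   s3  s5 
 * s4   s1  s4 
   s5   s6  s7 
   s6   s6  s5 
   s7   s6  s7 
(> = start, * = accepting)

start=s0; accept=s4; s0-0->s1; s0-1->s2; s1-0->s3; s1-1->s2; s2-0->s1; s2-1->s4; s3-0->s3; s3-1->s5; s4-0->s1; s4-1->s4; s5-0->s6; s5-1->s7; s6-0->s6; s6-1->s5; s7-0->s6; s7-1->s7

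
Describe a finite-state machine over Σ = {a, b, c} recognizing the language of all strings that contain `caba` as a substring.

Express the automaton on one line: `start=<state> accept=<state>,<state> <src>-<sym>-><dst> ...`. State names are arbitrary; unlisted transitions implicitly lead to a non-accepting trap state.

start=S0 accept=S4 S0-a->S0 S0-b->S0 S0-c->S1 S1-a->S2 S1-b->S0 S1-c->S1 S2-a->S0 S2-b->S3 S2-c->S1 S3-a->S4 S3-b->S0 S3-c->S1 S4-a->S4 S4-b->S4 S4-c->S4

Track how much of `caba` has been matched so far: state S0 is no progress, S4 is the absorbing accept state reached once `caba` has occurred. Intermediate states record partial matches; on a mismatch, fall back to the longest reusable overlap.
        a   b   c  
>  S0   S0  S0  S1 
   S1   S2  S0  S1 
   S2   S0  S3  S1 
   S3   S4  S0  S1 
 * S4   S4  S4  S4 
(> = start, * = accepting)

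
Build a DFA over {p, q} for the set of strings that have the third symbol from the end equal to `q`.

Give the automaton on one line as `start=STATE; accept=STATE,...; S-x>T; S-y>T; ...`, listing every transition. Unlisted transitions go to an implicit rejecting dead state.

start=A; accept=L,M,N,O; A-p>B; A-q>C; B-p>D; B-q>E; C-p>F; C-q>G; D-p>H; D-q>I; E-p>J; E-q>K; F-p>L; F-q>M; G-p>N; G-q>O; H-p>H; H-q>I; I-p>J; I-q>K; J-p>L; J-q>M; K-p>N; K-q>O; L-p>H; L-q>I; M-p>J; M-q>K; N-p>L; N-q>M; O-p>N; O-q>O

A DFA must remember the last 3 symbols (since which symbol is third-to-last isn't known until the input ends). Use one state per possible window of the last ≤3 symbols; accept from those whose window starts with `q`.
15 states suffice.
       p  q 
>  A   B  C 
   B   D  E 
   C   F  G 
   D   H  I 
   E   J  K 
   F   L  M 
   G   N  O 
   H   H  I 
   I   J  K 
   J   L  M 
   K   N  O 
 * L   H  I 
 * M   J  K 
 * N   L  M 
 * O   N  O 
(> = start, * = accepting)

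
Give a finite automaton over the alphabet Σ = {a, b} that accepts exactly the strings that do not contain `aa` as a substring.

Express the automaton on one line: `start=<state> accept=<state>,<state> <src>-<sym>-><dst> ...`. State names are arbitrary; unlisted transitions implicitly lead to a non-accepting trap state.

start=q0 accept=q0,q1 q0-a->q1 q0-b->q0 q1-a->q2 q1-b->q0 q2-a->q2 q2-b->q2

This is the complement of 'contains `aa`'. Use the same substring-matching states — q0 through q2 holding how much of `aa` has just been matched — but flip the accepting set: everything except the trap q2 accepts.
A 3-state machine:
        a   b  
>* q0   q1  q0 
 * q1   q2  q0 
   q2   q2  q2 
(> = start, * = accepting)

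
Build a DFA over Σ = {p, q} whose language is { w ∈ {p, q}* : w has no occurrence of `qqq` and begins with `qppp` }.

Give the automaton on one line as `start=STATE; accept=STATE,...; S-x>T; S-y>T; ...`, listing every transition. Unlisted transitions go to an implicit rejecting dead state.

Run two small machines in parallel and take their product. One (4 states) tracks partial matches of the forbidden pattern `qqq`; the other (6 states) tracks whether the input so far still matches the prefix `qppp`. Each combined state is a pair, one component from each; accept when both components accept. Minimizing collapses redundant product states.
8 states suffice.
        p   q  
>  s0   s1  s2 
   s1   s1  s1 
   s2   s3  s1 
   s3   s4  s1 
   s4   s5  s1 
 * s5   s5  s6 
 * s6   s5  s7 
 * s7   s5  s1 
(> = start, * = accepting)

start=s0; accept=s5,s6,s7; s0-p>s1; s0-q>s2; s1-p>s1; s1-q>s1; s2-p>s3; s2-q>s1; s3-p>s4; s3-q>s1; s4-p>s5; s4-q>s1; s5-p>s5; s5-q>s6; s6-p>s5; s6-q>s7; s7-p>s5; s7-q>s1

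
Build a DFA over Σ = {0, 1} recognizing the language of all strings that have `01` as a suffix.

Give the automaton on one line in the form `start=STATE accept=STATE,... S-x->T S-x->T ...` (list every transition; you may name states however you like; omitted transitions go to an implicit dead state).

Let each state record the length of the longest suffix of the input read so far that is also a prefix of `01`. S1 means the last symbol is `0`; S2 means the last 2 symbols are `01`. Accept only at S2, where the string currently ends in `01`.
3 states suffice.
        0   1  
>  S0   S1  S0 
   S1   S1  S2 
 * S2   S1  S0 
(> = start, * = accepting)

start=S0 accept=S2 S0-0->S1 S0-1->S0 S1-0->S1 S1-1->S2 S2-0->S1 S2-1->S0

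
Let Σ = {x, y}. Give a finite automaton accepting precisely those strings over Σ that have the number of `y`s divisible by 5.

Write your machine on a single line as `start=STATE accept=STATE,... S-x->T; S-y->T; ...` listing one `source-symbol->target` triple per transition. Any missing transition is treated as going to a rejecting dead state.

The only thing that matters is how many `y`s have appeared, reduced mod 5. Use one state per residue: q0 for 0, …, q4 for 4. Reading `y` moves to the next residue; anything else stays put. q0 is accepting.
        x   y  
>* q0   q0  q1 
   q1   q1  q2 
   q2   q2  q3 
   q3   q3  q4 
   q4   q4  q0 
(> = start, * = accepting)

start=q0; accept=q0; q0-x->q0; q0-y->q1; q1-x->q1; q1-y->q2; q2-x->q2; q2-y->q3; q3-x->q3; q3-y->q4; q4-x->q4; q4-y->q0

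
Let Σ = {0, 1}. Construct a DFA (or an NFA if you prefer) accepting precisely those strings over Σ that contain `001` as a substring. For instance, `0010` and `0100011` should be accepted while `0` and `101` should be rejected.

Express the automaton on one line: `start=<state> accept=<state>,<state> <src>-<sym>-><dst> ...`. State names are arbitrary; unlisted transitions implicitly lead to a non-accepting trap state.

Track how much of `001` has been matched so far: state q0 is no progress, q3 is the absorbing accept state reached once `001` has occurred. Intermediate states record partial matches; on a mismatch, fall back to the longest reusable overlap.
With 4 states:
        0   1  
>  q0   q1  q0 
   q1   q2  q0 
   q2   q2  q3 
 * q3   q3  q3 
(> = start, * = accepting)

start=q0 accept=q3 q0-0->q1 q0-1->q0 q1-0->q2 q1-1->q0 q2-0->q2 q2-1->q3 q3-0->q3 q3-1->q3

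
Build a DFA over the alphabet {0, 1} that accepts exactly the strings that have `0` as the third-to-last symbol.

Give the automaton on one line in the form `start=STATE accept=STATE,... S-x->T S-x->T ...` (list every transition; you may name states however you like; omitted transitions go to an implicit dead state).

start=q0 accept=q7,q8,q9,q10 q0-0->q1 q0-1->q2 q1-0->q3 q1-1->q4 q2-0->q5 q2-1->q6 q3-0->q7 q3-1->q8 q4-0->q9 q4-1->q10 q5-0->q11 q5-1->q12 q6-0->q13 q6-1->q14 q7-0->q7 q7-1->q8 q8-0->q9 q8-1->q10 q9-0->q11 q9-1->q12 q10-0->q13 q10-1->q14 q11-0->q7 q11-1->q8 q12-0->q9 q12-1->q10 q13-0->q11 q13-1->q12 q14-0->q13 q14-1->q14

Because acceptance depends on a position counted from the end, the machine has to buffer the most recent 3 symbols. Make each state the string of the last up-to-3 symbols read; on input `x` shift the window left and append `x`. Accept when the buffered window has length 3 and begins with `0`.
With 15 states:
          0    1  
>  q0     q1   q2 
   q1     q3   q4 
   q2     q5   q6 
   q3     q7   q8 
   q4     q9  q10 
   q5    q11  q12 
   q6    q13  q14 
 * q7     q7   q8 
 * q8     q9  q10 
 * q9    q11  q12 
 * q10   q13  q14 
   q11    q7   q8 
   q12    q9  q10 
   q13   q11  q12 
   q14   q13  q14 
(> = start, * = accepting)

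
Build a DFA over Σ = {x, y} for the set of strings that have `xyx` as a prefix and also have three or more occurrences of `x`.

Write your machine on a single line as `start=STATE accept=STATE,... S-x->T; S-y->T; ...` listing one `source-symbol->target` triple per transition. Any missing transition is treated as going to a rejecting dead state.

Handle the two conditions separately and then intersect. One (5 states) tracks whether the input so far still matches the prefix `xyx`; the other (5 states) tracks the count of `x`s, saturating at 4. Each combined state is a pair, one component from each; accept when both components accept.
With 11 states:
          x    y  
>  s0     s1   s2 
   s1     s3   s4 
   s2     s5   s2 
   s3     s6   s3 
   s4     s7   s5 
   s5     s3   s5 
   s6     s8   s6 
   s7     s9   s7 
   s8     s8   s8 
 * s9    s10   s9 
 * s10   s10  s10 
(> = start, * = accepting)

start=s0; accept=s9,s10; s0-x->s1; s0-y->s2; s1-x->s3; s1-y->s4; s2-x->s5; s2-y->s2; s3-x->s6; s3-y->s3; s4-x->s7; s4-y->s5; s5-x->s3; s5-y->s5; s6-x->s8; s6-y->s6; s7-x->s9; s7-y->s7; s8-x->s8; s8-y->s8; s9-x->s10; s9-y->s9; s10-x->s10; s10-y->s10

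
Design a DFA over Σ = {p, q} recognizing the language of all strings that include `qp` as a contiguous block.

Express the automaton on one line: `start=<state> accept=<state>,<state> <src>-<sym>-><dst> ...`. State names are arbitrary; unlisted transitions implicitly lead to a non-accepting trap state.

States s0..s1 record the length of the longest prefix of `qp` that matches the current input suffix. Reaching s2 means `qp` has been seen, and we stay there forever. Accept from s2.
        p   q  
>  s0   s0  s1 
   s1   s2  s1 
 * s2   s2  s2 
(> = start, * = accepting)

start=s0 accept=s2 s0-p->s0 s0-q->s1 s1-p->s2 s1-q->s1 s2-p->s2 s2-q->s2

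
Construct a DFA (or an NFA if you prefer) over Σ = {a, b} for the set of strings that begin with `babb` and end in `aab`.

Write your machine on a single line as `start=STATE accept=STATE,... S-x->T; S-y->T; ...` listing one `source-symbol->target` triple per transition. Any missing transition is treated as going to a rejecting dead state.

Handle the two conditions separately and then intersect. One (6 states) tracks whether the input so far still matches the prefix `babb`; the other (4 states) tracks how much of the suffix `aab` has currently been matched. Each combined state is a pair, one component from each; accept when both components accept.
12 states suffice.
          a    b  
>  q0     q1   q2 
   q1     q3   q4 
   q2     q5   q4 
   q3     q3   q6 
   q4     q1   q4 
   q5     q3   q7 
   q6     q1   q4 
   q7     q1   q8 
   q8     q9   q8 
   q9    q10   q8 
   q10   q10  q11 
 * q11    q9   q8 
(> = start, * = accepting)

start=q0; accept=q11; q0-a->q1; q0-b->q2; q1-a->q3; q1-b->q4; q2-a->q5; q2-b->q4; q3-a->q3; q3-b->q6; q4-a->q1; q4-b->q4; q5-a->q3; q5-b->q7; q6-a->q1; q6-b->q4; q7-a->q1; q7-b->q8; q8-a->q9; q8-b->q8; q9-a->q10; q9-b->q8; q10-a->q10; q10-b->q11; q11-a->q9; q11-b->q8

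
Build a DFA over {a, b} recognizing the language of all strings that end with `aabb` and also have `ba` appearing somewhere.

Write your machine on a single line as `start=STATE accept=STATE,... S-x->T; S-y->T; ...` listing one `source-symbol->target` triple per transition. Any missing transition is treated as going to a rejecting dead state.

Handle the two conditions separately and then intersect. The first has 5 states tracking how much of the suffix `aabb` has currently been matched; the second has 3 states tracking whether and how much of `ba` has been seen. A product state is a pair (one from each), accepting exactly when both do. After merging equivalent states the machine shrinks.
6 states suffice.
        a   b  
>  S0   S0  S1 
   S1   S2  S1 
   S2   S3  S1 
   S3   S3  S4 
   S4   S2  S5 
 * S5   S2  S1 
(> = start, * = accepting)

start=S0; accept=S5; S0-a->S0; S0-b->S1; S1-a->S2; S1-b->S1; S2-a->S3; S2-b->S1; S3-a->S3; S3-b->S4; S4-a->S2; S4-b->S5; S5-a->S2; S5-b->S1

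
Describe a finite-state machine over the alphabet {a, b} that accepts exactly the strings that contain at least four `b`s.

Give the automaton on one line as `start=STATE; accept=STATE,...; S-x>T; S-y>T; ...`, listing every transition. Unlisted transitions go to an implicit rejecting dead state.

Only the number of `b`s matters, and only up to 5. Make a chain s0 → s1 → s2 → s3 → s4 → s5 advanced by each `b` (with s5 absorbing); every other symbol self-loops. The accepting set is {s4, s5}.
        a   b  
>  s0   s0  s1 
   s1   s1  s2 
   s2   s2  s3 
   s3   s3  s4 
 * s4   s4  s5 
 * s5   s5  s5 
(> = start, * = accepting)

start=s0; accept=s4,s5; s0-a>s0; s0-b>s1; s1-a>s1; s1-b>s2; s2-a>s2; s2-b>s3; s3-a>s3; s3-b>s4; s4-a>s4; s4-b>s5; s5-a>s5; s5-b>s5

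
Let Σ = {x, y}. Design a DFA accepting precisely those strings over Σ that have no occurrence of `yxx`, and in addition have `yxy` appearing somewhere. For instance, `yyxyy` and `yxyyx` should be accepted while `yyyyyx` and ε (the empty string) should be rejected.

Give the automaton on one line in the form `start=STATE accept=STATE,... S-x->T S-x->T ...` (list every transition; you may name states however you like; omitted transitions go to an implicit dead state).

start=q0 accept=q4,q5 q0-x->q0 q0-y->q1 q1-x->q2 q1-y->q1 q2-x->q3 q2-y->q4 q3-x->q3 q3-y->q3 q4-x->q5 q4-y->q4 q5-x->q3 q5-y->q4

Build one automaton per condition and run them in lockstep. One (4 states) tracks partial matches of the forbidden pattern `yxx`; the other (4 states) tracks whether and how much of `yxy` has been seen. Each combined state is a pair, one component from each; accept when both components accept. Equivalent product states are then merged.
        x   y  
>  q0   q0  q1 
   q1   q2  q1 
   q2   q3  q4 
   q3   q3  q3 
 * q4   q5  q4 
 * q5   q3  q4 
(> = start, * = accepting)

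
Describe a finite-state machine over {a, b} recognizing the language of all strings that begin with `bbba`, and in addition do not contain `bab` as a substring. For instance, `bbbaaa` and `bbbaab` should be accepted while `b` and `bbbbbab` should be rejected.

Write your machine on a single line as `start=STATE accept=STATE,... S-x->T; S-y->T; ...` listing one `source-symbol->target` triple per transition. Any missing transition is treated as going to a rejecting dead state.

start=s0; accept=s5,s6,s7; s0-a->s1; s0-b->s2; s1-a->s1; s1-b->s1; s2-a->s1; s2-b->s3; s3-a->s1; s3-b->s4; s4-a->s5; s4-b->s1; s5-a->s6; s5-b->s1; s6-a->s6; s6-b->s7; s7-a->s5; s7-b->s7

Handle the two conditions separately and then intersect. One (6 states) tracks whether the input so far still matches the prefix `bbba`; the other (4 states) tracks partial matches of the forbidden pattern `bab`. Each combined state is a pair, one component from each; accept when both components accept. After merging equivalent states the machine shrinks.
8 states suffice.
        a   b  
>  s0   s1  s2 
   s1   s1  s1 
   s2   s1  s3 
   s3   s1  s4 
   s4   s5  s1 
 * s5   s6  s1 
 * s6   s6  s7 
 * s7   s5  s7 
(> = start, * = accepting)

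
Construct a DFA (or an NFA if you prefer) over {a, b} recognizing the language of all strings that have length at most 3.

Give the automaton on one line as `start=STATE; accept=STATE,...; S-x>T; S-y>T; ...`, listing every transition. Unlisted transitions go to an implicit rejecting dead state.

Count input length up to 4: every symbol moves from S0 toward S4, which means 'more than 3' and absorbs. Accept from {S0, S1, S2, S3}.
        a   b  
>* S0   S1  S1 
 * S1   S2  S2 
 * S2   S3  S3 
 * S3   S4  S4 
   S4   S4  S4 
(> = start, * = accepting)

start=S0; accept=S0,S1,S2,S3; S0-a>S1; S0-b>S1; S1-a>S2; S1-b>S2; S2-a>S3; S2-b>S3; S3-a>S4; S3-b>S4; S4-a>S4; S4-b>S4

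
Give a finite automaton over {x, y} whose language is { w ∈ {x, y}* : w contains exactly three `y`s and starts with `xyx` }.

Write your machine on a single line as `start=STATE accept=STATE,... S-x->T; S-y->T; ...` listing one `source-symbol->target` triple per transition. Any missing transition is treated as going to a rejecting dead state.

Handle the two conditions separately and then intersect. One (5 states) tracks the count of `y`s, saturating at 4; the other (5 states) tracks whether the input so far still matches the prefix `xyx`. Each combined state is a pair, one component from each; accept when both components accept.
A 12-state machine:
          x    y  
>  S0     S1   S2 
   S1     S3   S4 
   S2     S2   S5 
   S3     S3   S2 
   S4     S6   S5 
   S5     S5   S7 
   S6     S6   S8 
   S7     S7   S9 
   S8     S8  S10 
   S9     S9   S9 
 * S10   S10  S11 
   S11   S11  S11 
(> = start, * = accepting)

start=S0; accept=S10; S0-x->S1; S0-y->S2; S1-x->S3; S1-y->S4; S2-x->S2; S2-y->S5; S3-x->S3; S3-y->S2; S4-x->S6; S4-y->S5; S5-x->S5; S5-y->S7; S6-x->S6; S6-y->S8; S7-x->S7; S7-y->S9; S8-x->S8; S8-y->S10; S9-x->S9; S9-y->S9; S10-x->S10; S10-y->S11; S11-x->S11; S11-y->S11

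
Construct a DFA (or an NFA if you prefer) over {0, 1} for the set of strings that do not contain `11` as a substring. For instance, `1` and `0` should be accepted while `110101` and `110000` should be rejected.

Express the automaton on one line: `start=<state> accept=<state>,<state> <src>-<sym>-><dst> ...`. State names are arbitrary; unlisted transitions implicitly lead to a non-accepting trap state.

This is the complement of 'contains `11`'. Use the same substring-matching states — q0 through q2 holding how much of `11` has just been matched — but flip the accepting set: everything except the trap q2 accepts.
3 states suffice.
        0   1  
>* q0   q0  q1 
 * q1   q0  q2 
   q2   q2  q2 
(> = start, * = accepting)

start=q0 accept=q0,q1 q0-0->q0 q0-1->q1 q1-0->q0 q1-1->q2 q2-0->q2 q2-1->q2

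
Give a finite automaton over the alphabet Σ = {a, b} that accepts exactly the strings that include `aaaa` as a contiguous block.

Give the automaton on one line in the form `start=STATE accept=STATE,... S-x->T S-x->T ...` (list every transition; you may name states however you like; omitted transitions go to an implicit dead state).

States q0..q3 record the length of the longest prefix of `aaaa` that matches the current input suffix. Reaching q4 means `aaaa` has been seen, and we stay there forever. Accept from q4.
A 5-state machine:
        a   b  
>  q0   q1  q0 
   q1   q2  q0 
   q2   q3  q0 
   q3   q4  q0 
 * q4   q4  q4 
(> = start, * = accepting)

start=q0 accept=q4 q0-a->q1 q0-b->q0 q1-a->q2 q1-b->q0 q2-a->q3 q2-b->q0 q3-a->q4 q3-b->q0 q4-a->q4 q4-b->q4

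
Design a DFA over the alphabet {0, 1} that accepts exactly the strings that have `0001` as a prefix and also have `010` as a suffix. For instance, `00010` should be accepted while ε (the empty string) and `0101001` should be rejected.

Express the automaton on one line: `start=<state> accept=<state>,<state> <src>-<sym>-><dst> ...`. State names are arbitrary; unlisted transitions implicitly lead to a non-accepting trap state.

start=q0 accept=q9 q0-0->q1 q0-1->q2 q1-0->q3 q1-1->q4 q2-0->q5 q2-1->q2 q3-0->q6 q3-1->q4 q4-0->q7 q4-1->q2 q5-0->q5 q5-1->q4 q6-0->q5 q6-1->q8 q7-0->q5 q7-1->q4 q8-0->q9 q8-1->q10 q9-0->q11 q9-1->q8 q10-0->q11 q10-1->q10 q11-0->q11 q11-1->q8

Handle the two conditions separately and then intersect. One (6 states) tracks whether the input so far still matches the prefix `0001`; the other (4 states) tracks how much of the suffix `010` has currently been matched. Each combined state is a pair, one component from each; accept when both components accept.
12 states suffice.
          0    1  
>  q0     q1   q2 
   q1     q3   q4 
   q2     q5   q2 
   q3     q6   q4 
   q4     q7   q2 
   q5     q5   q4 
   q6     q5   q8 
   q7     q5   q4 
   q8     q9  q10 
 * q9    q11   q8 
   q10   q11  q10 
   q11   q11   q8 
(> = start, * = accepting)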